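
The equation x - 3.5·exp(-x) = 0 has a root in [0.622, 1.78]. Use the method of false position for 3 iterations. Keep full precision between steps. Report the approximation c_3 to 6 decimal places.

1.131946

f(0.622000) = -1.257044, f(1.780000) = 1.189766
step 1: c = 1.216920, f(c) = 0.180427 > 0 → new bracket [0.622000, 1.216920]
step 2: c = 1.142247, f(c) = 0.025394 > 0 → new bracket [0.622000, 1.142247]
step 3: c = 1.131946, f(c) = 0.003528 > 0 → new bracket [0.622000, 1.131946]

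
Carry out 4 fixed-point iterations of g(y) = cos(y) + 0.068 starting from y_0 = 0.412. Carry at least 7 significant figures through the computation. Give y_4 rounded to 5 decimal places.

y_1 = g(0.412000) = 0.984322
y_2 = g(0.984322) = 0.621428
y_3 = g(0.621428) = 0.881048
y_4 = g(0.881048) = 0.704343

0.70434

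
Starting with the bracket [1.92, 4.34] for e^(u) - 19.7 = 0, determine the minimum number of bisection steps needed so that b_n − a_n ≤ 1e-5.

18

Initial width b − a = 4.34 − 1.92 = 2.420000.
After n steps the width is (b−a)/2^n; need (b−a)/2^n ≤ 1e-5.
So n ≥ log₂(2.420000/1e-5) = log₂(242000.0000) ≈ 17.8846.
Hence n = 18.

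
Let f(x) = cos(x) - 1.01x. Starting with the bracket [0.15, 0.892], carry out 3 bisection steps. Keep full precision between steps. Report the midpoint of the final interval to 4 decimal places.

0.7529

f(0.150000) = 0.837271, f(0.892000) = -0.273063 (opposite signs)
step 1: m = 0.521000, f(m) = 0.341112 > 0 → root in [0.521000, 0.892000]
step 2: m = 0.706500, f(m) = 0.047074 > 0 → root in [0.706500, 0.892000]
step 3: m = 0.799250, f(m) = -0.109998 < 0 → root in [0.706500, 0.799250]
Midpoint of [0.706500, 0.799250] = 0.752875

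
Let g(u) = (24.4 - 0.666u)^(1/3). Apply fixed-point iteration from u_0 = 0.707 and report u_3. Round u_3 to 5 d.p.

u_1 = g(0.707000) = 2.881657
u_2 = g(2.881657) = 2.822306
u_3 = g(2.822306) = 2.823959

2.82396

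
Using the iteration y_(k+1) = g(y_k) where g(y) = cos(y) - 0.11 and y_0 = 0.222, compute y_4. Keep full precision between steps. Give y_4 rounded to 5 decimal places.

y_1 = g(0.222000) = 0.865459
y_2 = g(0.865459) = 0.538291
y_3 = g(0.538291) = 0.748586
y_4 = g(0.748586) = 0.622652

0.62265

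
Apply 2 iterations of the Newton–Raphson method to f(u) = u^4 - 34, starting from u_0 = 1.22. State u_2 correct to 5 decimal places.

4.24551

Newton update: u ← u − f(u)/f'(u).
f'(u) = 4u^3
u_0 = 1.220000: f = -31.784665, f' = 7.263392 → u_1 = 1.220000 - (-31.784665)/(7.263392) = 5.596009
u_1 = 5.596009: f = 946.648741, f' = 700.963005 → u_2 = 5.596009 - (946.648741)/(700.963005) = 4.245511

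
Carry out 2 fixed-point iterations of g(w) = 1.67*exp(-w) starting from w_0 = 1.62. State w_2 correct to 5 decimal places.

1.20001

w_1 = g(1.620000) = 0.330491
w_2 = g(0.330491) = 1.200013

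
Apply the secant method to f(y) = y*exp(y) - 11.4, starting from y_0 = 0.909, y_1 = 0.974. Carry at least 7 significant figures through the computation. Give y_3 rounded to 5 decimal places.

1.36299

f(y_0) = -9.144008, f(y_1) = -8.820344
y_2 = 0.974000 - (-8.820344)·(0.974000 - 0.909000)/(-8.820344 - (-9.144008)) = 2.745351; f(y_2) = 31.345342
y_3 = 2.745351 - (31.345342)·(2.745351 - 0.974000)/(31.345342 - (-8.820344)) = 1.362987; f(y_3) = -6.073654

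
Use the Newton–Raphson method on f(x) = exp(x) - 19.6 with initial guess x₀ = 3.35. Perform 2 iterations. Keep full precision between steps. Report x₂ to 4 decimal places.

f'(x) = exp(x)
x_0 = 3.350000: f = 8.902734, f' = 28.502734 → x_1 = 3.350000 - (8.902734)/(28.502734) = 3.037653
x_1 = 3.037653: f = 1.256243, f' = 20.856243 → x_2 = 3.037653 - (1.256243)/(20.856243) = 2.977420

2.9774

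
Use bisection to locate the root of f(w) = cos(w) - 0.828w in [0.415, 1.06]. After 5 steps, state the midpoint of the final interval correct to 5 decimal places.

0.82820

f(0.415000) = 0.571496, f(1.060000) = -0.388808 (opposite signs)
step 1: m = 0.737500, f(m) = 0.129502 > 0 → root in [0.737500, 1.060000]
step 2: m = 0.898750, f(m) = -0.121576 < 0 → root in [0.737500, 0.898750]
step 3: m = 0.818125, f(m) = 0.006183 > 0 → root in [0.818125, 0.898750]
step 4: m = 0.858437, f(m) = -0.057165 < 0 → root in [0.818125, 0.858437]
step 5: m = 0.838281, f(m) = -0.025355 < 0 → root in [0.818125, 0.838281]
Midpoint of [0.818125, 0.838281] = 0.828203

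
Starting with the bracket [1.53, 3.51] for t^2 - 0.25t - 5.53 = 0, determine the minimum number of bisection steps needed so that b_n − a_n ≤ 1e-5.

Initial width b − a = 3.51 − 1.53 = 1.980000.
After n steps the width is (b−a)/2^n; need (b−a)/2^n ≤ 1e-5.
So n ≥ log₂(1.980000/1e-5) = log₂(198000.0000) ≈ 17.5951.
Hence n = 18.

18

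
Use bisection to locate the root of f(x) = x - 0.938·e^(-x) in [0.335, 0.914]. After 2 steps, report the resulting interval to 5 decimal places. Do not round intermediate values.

[0.47975, 0.62450]

f(0.335000) = -0.335987, f(0.914000) = 0.537940 (opposite signs)
step 1: m = 0.624500, f(m) = 0.122174 > 0 → root in [0.335000, 0.624500]
step 2: m = 0.479750, f(m) = -0.100814 < 0 → root in [0.479750, 0.624500]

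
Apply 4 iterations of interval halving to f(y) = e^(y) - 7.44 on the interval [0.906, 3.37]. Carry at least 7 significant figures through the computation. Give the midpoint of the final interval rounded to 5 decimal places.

2.06100

f(0.906000) = -4.965595, f(3.370000) = 21.638527 (opposite signs)
step 1: m = 2.138000, f(m) = 1.042456 > 0 → root in [0.906000, 2.138000]
step 2: m = 1.522000, f(m) = -2.858621 < 0 → root in [1.522000, 2.138000]
step 3: m = 1.830000, f(m) = -1.206113 < 0 → root in [1.830000, 2.138000]
step 4: m = 1.984000, f(m) = -0.168228 < 0 → root in [1.984000, 2.138000]
Midpoint of [1.984000, 2.138000] = 2.061000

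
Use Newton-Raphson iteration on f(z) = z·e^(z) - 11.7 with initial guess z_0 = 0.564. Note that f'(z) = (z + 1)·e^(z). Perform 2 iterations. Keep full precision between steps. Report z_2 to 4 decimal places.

z_0 = 0.564000: f = -10.708663, f' = 2.749026 → z_1 = 0.564000 - (-10.708663)/(2.749026) = 4.459439
z_1 = 4.459439: f = 373.769541, f' = 471.908558 → z_2 = 4.459439 - (373.769541)/(471.908558) = 3.667401

3.6674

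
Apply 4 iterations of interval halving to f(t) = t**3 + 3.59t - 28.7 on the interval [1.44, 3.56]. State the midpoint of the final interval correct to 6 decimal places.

f(1.440000) = -20.544416, f(3.560000) = 29.198416 (opposite signs)
step 1: m = 2.500000, f(m) = -4.100000 < 0 → root in [2.500000, 3.560000]
step 2: m = 3.030000, f(m) = 9.995827 > 0 → root in [2.500000, 3.030000]
step 3: m = 2.765000, f(m) = 2.365397 > 0 → root in [2.500000, 2.765000]
step 4: m = 2.632500, f(m) = -1.005952 < 0 → root in [2.632500, 2.765000]
Midpoint of [2.632500, 2.765000] = 2.698750

2.698750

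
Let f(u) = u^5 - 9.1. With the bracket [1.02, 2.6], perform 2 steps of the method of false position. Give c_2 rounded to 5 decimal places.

1.21896

f(1.020000) = -7.995919, f(2.600000) = 109.713760
step 1: c = 1.127328, f(c) = -7.279245 < 0 → new bracket [1.127328, 2.600000]
step 2: c = 1.218957, f(c) = -6.408826 < 0 → new bracket [1.218957, 2.600000]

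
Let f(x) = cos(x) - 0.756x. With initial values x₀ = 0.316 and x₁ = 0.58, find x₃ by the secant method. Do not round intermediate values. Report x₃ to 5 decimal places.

f(x_0) = 0.711590, f(x_1) = 0.397983
x_2 = 0.580000 - (0.397983)·(0.580000 - 0.316000)/(0.397983 - (0.711590)) = 0.915028; f(x_2) = -0.081994
x_3 = 0.915028 - (-0.081994)·(0.915028 - 0.580000)/(-0.081994 - (0.397983)) = 0.857796; f(x_3) = 0.005612

0.85780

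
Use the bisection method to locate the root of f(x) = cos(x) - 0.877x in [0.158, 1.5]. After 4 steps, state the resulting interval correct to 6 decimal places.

f(0.158000) = 0.848978, f(1.500000) = -1.244763 (opposite signs)
step 1: m = 0.829000, f(m) = -0.051420 < 0 → root in [0.158000, 0.829000]
step 2: m = 0.493500, f(m) = 0.447881 > 0 → root in [0.493500, 0.829000]
step 3: m = 0.661250, f(m) = 0.209309 > 0 → root in [0.661250, 0.829000]
step 4: m = 0.745125, f(m) = 0.081529 > 0 → root in [0.745125, 0.829000]

[0.745125, 0.829000]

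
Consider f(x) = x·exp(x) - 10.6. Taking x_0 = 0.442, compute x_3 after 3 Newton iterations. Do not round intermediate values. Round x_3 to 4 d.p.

3.2799

Newton update: x ← x − f(x)/f'(x).
f'(x) = (x + 1)·exp(x)
x_0 = 0.442000: f = -9.912329, f' = 2.243486 → x_1 = 0.442000 - (-9.912329)/(2.243486) = 4.860271
x_1 = 4.860271: f = 616.662214, f' = 756.321329 → x_2 = 4.860271 - (616.662214)/(756.321329) = 4.044926
x_2 = 4.044926: f = 220.393526, f' = 288.100506 → x_3 = 4.044926 - (220.393526)/(288.100506) = 3.279938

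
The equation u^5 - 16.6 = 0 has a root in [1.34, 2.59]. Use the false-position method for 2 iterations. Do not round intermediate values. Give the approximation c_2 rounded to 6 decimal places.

f(1.340000) = -12.279600, f(2.590000) = 99.946389
step 1: c = 1.476773, f(c) = -9.576252 < 0 → new bracket [1.476773, 2.590000]
step 2: c = 1.574110, f(c) = -6.935603 < 0 → new bracket [1.574110, 2.590000]

1.574110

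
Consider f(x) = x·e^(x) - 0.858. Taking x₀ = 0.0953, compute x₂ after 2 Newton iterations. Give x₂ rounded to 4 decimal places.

0.5443

f'(x) = (x + 1)·e^(x)
x_0 = 0.095300: f = -0.753171, f' = 1.204818 → x_1 = 0.095300 - (-0.753171)/(1.204818) = 0.720433
x_1 = 0.720433: f = 0.622722, f' = 3.536044 → x_2 = 0.720433 - (0.622722)/(3.536044) = 0.544326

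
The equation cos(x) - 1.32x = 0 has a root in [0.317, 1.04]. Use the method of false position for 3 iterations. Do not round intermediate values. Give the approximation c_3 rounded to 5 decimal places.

0.61748

f(0.317000) = 0.531735, f(1.040000) = -0.866580
step 1: c = 0.591934, f(c) = 0.048510 > 0 → new bracket [0.591934, 1.040000]
step 2: c = 0.615687, f(c) = 0.003671 > 0 → new bracket [0.615687, 1.040000]
step 3: c = 0.617476, f(c) = 0.000273 > 0 → new bracket [0.617476, 1.040000]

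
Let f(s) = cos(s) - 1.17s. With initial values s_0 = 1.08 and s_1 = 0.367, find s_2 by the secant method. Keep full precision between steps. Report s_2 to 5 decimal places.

0.64423

f(s_0) = -0.792272, f(s_1) = 0.504018
s_2 = 0.367000 - (0.504018)·(0.367000 - 1.080000)/(0.504018 - (-0.792272)) = 0.644226; f(s_2) = 0.045821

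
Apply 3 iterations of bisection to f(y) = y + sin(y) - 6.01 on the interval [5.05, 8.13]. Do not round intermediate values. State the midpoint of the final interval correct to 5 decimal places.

f(5.050000) = -1.903549, f(8.130000) = 3.082148 (opposite signs)
step 1: m = 6.590000, f(m) = 0.882024 > 0 → root in [5.050000, 6.590000]
step 2: m = 5.820000, f(m) = -0.636800 < 0 → root in [5.820000, 6.590000]
step 3: m = 6.205000, f(m) = 0.116894 > 0 → root in [5.820000, 6.205000]
Midpoint of [5.820000, 6.205000] = 6.012500

6.01250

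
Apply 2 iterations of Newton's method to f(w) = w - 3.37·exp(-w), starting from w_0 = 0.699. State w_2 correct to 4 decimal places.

1.1097

Newton update: w ← w − f(w)/f'(w).
f'(w) = 1 + 3.37·exp(-w)
w_0 = 0.699000: f = -0.976167, f' = 2.675167 → w_1 = 0.699000 - (-0.976167)/(2.675167) = 1.063899
w_1 = 1.063899: f = -0.099113, f' = 2.163012 → w_2 = 1.063899 - (-0.099113)/(2.163012) = 1.109721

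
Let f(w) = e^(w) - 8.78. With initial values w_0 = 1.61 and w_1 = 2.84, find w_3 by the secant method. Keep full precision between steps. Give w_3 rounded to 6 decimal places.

f(w_0) = -3.777189, f(w_1) = 8.335766
w_2 = 2.840000 - (8.335766)·(2.840000 - 1.610000)/(8.335766 - (-3.777189)) = 1.993552; f(w_2) = -1.438439
w_3 = 1.993552 - (-1.438439)·(1.993552 - 2.840000)/(-1.438439 - (8.335766)) = 2.118121; f(w_3) = -0.464505

2.118121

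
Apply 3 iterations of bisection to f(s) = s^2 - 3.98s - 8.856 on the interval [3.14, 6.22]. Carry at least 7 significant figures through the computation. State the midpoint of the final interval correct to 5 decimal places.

5.64250

f(3.140000) = -11.493600, f(6.220000) = 5.076800 (opposite signs)
step 1: m = 4.680000, f(m) = -5.580000 < 0 → root in [4.680000, 6.220000]
step 2: m = 5.450000, f(m) = -0.844500 < 0 → root in [5.450000, 6.220000]
step 3: m = 5.835000, f(m) = 1.967925 > 0 → root in [5.450000, 5.835000]
Midpoint of [5.450000, 5.835000] = 5.642500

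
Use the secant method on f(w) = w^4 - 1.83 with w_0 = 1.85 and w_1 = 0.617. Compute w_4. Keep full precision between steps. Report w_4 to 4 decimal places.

0.9401

Secant update: w_(k+1) = w_k − f(w_k)·(w_k − w_(k-1))/(f(w_k) − f(w_(k-1))).
f(w_0) = 9.883506, f(w_1) = -1.685076
w_2 = 0.617000 - (-1.685076)·(0.617000 - 1.850000)/(-1.685076 - (9.883506)) = 0.796598; f(w_2) = -1.427322
w_3 = 0.796598 - (-1.427322)·(0.796598 - 0.617000)/(-1.427322 - (-1.685076)) = 1.791132; f(w_3) = 8.462257
w_4 = 1.791132 - (8.462257)·(1.791132 - 0.796598)/(8.462257 - (-1.427322)) = 0.940135; f(w_4) = -1.048801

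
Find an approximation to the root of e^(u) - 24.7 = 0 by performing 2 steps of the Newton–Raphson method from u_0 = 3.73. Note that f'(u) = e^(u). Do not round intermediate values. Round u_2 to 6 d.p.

3.213259

Newton update: u ← u − f(u)/f'(u).
u_0 = 3.730000: f = 16.979108, f' = 41.679108 → u_1 = 3.730000 - (16.979108)/(41.679108) = 3.322623
u_1 = 3.322623: f = 3.033000, f' = 27.733000 → u_2 = 3.322623 - (3.033000)/(27.733000) = 3.213259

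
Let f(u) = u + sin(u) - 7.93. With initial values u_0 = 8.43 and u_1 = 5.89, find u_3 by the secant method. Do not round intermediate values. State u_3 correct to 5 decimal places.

7.22667

f(u_0) = 1.338638, f(u_1) = -2.423133
u_2 = 5.890000 - (-2.423133)·(5.890000 - 8.430000)/(-2.423133 - (1.338638)) = 7.526133; f(u_2) = 0.542870
u_3 = 7.526133 - (0.542870)·(7.526133 - 5.890000)/(0.542870 - (-2.423133)) = 7.226670; f(u_3) = 0.106278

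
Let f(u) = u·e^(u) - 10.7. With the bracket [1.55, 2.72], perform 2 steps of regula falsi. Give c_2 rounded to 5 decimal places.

f(1.550000) = -3.397221, f(2.720000) = 30.590477
step 1: c = 1.666947, f(c) = -1.871896 < 0 → new bracket [1.666947, 2.720000]
step 2: c = 1.727669, f(c) = -0.977499 < 0 → new bracket [1.727669, 2.720000]

1.72767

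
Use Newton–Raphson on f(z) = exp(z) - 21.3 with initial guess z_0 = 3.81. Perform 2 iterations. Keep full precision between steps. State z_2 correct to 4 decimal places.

f'(z) = exp(z)
z_0 = 3.810000: f = 23.850439, f' = 45.150439 → z_1 = 3.810000 - (23.850439)/(45.150439) = 3.281756
z_1 = 3.281756: f = 5.322486, f' = 26.622486 → z_2 = 3.281756 - (5.322486)/(26.622486) = 3.081832

3.0818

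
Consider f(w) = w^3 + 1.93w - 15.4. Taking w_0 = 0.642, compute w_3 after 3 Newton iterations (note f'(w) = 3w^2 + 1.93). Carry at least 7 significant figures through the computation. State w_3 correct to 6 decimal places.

2.599934

Newton update: w ← w − f(w)/f'(w).
w_0 = 0.642000: f = -13.896331, f' = 3.166492 → w_1 = 0.642000 - (-13.896331)/(3.166492) = 5.030557
w_1 = 5.030557: f = 121.614786, f' = 77.849512 → w_2 = 5.030557 - (121.614786)/(77.849512) = 3.468379
w_2 = 3.468379: f = 33.017372, f' = 38.018961 → w_3 = 3.468379 - (33.017372)/(38.018961) = 2.599934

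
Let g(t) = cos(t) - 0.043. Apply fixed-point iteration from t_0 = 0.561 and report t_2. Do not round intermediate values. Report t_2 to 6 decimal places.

0.651031

t_1 = g(0.561000) = 0.803724
t_2 = g(0.803724) = 0.651031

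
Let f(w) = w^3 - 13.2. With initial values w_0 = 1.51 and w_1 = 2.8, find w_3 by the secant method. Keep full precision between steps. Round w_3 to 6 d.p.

f(w_0) = -9.757049, f(w_1) = 8.752000
w_2 = 2.800000 - (8.752000)·(2.800000 - 1.510000)/(8.752000 - (-9.757049)) = 2.190024; f(w_2) = -2.696199
w_3 = 2.190024 - (-2.696199)·(2.190024 - 2.800000)/(-2.696199 - (8.752000)) = 2.333681; f(w_3) = -0.490616

2.333681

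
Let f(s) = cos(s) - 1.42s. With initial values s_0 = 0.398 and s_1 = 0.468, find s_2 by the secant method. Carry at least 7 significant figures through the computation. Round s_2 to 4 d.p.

0.5919

f(s_0) = 0.356678, f(s_1) = 0.227912
s_2 = 0.468000 - (0.227912)·(0.468000 - 0.398000)/(0.227912 - (0.356678)) = 0.591898; f(s_2) = -0.010613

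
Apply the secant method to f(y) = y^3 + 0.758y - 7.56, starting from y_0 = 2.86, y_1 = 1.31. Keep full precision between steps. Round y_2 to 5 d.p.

f(y_0) = 18.001536, f(y_1) = -4.318929
y_2 = 1.310000 - (-4.318929)·(1.310000 - 2.860000)/(-4.318929 - (18.001536)) = 1.609919; f(y_2) = -2.167027

1.60992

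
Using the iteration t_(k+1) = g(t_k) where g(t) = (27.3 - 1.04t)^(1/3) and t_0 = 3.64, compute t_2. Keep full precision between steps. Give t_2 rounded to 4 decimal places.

t_1 = g(3.640000) = 2.864912
t_2 = g(2.864912) = 2.897282

2.8973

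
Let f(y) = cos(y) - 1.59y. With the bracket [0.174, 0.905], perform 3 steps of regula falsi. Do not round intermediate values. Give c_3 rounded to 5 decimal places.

False-position update: c = (a·f(b) − b·f(a))/(f(b) − f(a)); replace the endpoint whose sign matches f(c).
f(0.174000) = 0.708240, f(0.905000) = -0.821264
step 1: c = 0.512491, f(c) = 0.056665 > 0 → new bracket [0.512491, 0.905000]
step 2: c = 0.537825, f(c) = 0.003683 > 0 → new bracket [0.537825, 0.905000]
step 3: c = 0.539464, f(c) = 0.000236 > 0 → new bracket [0.539464, 0.905000]

0.53946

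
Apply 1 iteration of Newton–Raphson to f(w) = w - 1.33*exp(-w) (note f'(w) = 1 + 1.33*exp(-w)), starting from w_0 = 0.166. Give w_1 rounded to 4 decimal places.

Newton update: w ← w − f(w)/f'(w).
w_0 = 0.166000: f = -0.960571, f' = 2.126571 → w_1 = 0.166000 - (-0.960571)/(2.126571) = 0.617700

0.6177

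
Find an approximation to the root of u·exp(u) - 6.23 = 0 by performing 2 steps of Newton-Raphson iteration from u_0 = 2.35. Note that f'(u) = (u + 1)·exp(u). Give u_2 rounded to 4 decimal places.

Newton update: u ← u − f(u)/f'(u).
u_0 = 2.350000: f = 18.411089, f' = 35.126659 → u_1 = 2.350000 - (18.411089)/(35.126659) = 1.825866
u_1 = 1.825866: f = 5.105278, f' = 17.543445 → u_2 = 1.825866 - (5.105278)/(17.543445) = 1.534858

1.5349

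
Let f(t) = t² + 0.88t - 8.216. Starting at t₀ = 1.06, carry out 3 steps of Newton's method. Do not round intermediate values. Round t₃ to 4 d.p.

2.4605

f'(t) = 2t + 0.88
t_0 = 1.060000: f = -6.159600, f' = 3.000000 → t_1 = 1.060000 - (-6.159600)/(3.000000) = 3.113200
t_1 = 3.113200: f = 4.215630, f' = 7.106400 → t_2 = 3.113200 - (4.215630)/(7.106400) = 2.519984
t_2 = 2.519984: f = 0.351905, f' = 5.919968 → t_3 = 2.519984 - (0.351905)/(5.919968) = 2.460540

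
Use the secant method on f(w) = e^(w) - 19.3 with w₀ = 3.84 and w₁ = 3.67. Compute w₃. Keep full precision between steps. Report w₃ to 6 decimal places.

3.034001

f(w_0) = 27.225474, f(w_1) = 19.951906
w_2 = 3.670000 - (19.951906)·(3.670000 - 3.840000)/(19.951906 - (27.225474)) = 3.203678; f(w_2) = 5.322931
w_3 = 3.203678 - (5.322931)·(3.203678 - 3.670000)/(5.322931 - (19.951906)) = 3.034001; f(w_3) = 1.480214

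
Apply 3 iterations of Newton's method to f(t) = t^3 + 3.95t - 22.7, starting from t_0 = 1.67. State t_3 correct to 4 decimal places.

f'(t) = 3t^2 + 3.95
t_0 = 1.670000: f = -11.446037, f' = 12.316700 → t_1 = 1.670000 - (-11.446037)/(12.316700) = 2.599310
t_1 = 2.599310: f = 5.129294, f' = 24.219243 → t_2 = 2.599310 - (5.129294)/(24.219243) = 2.387524
t_2 = 2.387524: f = 0.340263, f' = 21.050819 → t_3 = 2.387524 - (0.340263)/(21.050819) = 2.371361

2.3714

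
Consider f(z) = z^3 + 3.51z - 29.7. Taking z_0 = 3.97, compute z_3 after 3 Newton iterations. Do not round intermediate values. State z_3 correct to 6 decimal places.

2.721418

Newton update: z ← z − f(z)/f'(z).
f'(z) = 3z^2 + 3.51
z_0 = 3.970000: f = 46.805473, f' = 50.792700 → z_1 = 3.970000 - (46.805473)/(50.792700) = 3.048500
z_1 = 3.048500: f = 9.331019, f' = 31.390057 → z_2 = 3.048500 - (9.331019)/(31.390057) = 2.751240
z_2 = 2.751240: f = 0.781863, f' = 26.217959 → z_3 = 2.751240 - (0.781863)/(26.217959) = 2.721418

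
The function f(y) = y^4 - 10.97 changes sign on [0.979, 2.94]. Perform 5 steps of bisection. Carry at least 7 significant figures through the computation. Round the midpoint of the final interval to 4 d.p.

1.8063

f(0.979000) = -10.051391, f(2.940000) = 63.741821 (opposite signs)
step 1: m = 1.959500, f(m) = 3.772837 > 0 → root in [0.979000, 1.959500]
step 2: m = 1.469250, f(m) = -6.310033 < 0 → root in [1.469250, 1.959500]
step 3: m = 1.714375, f(m) = -2.331799 < 0 → root in [1.714375, 1.959500]
step 4: m = 1.836937, f(m) = 0.416166 > 0 → root in [1.714375, 1.836937]
step 5: m = 1.775656, f(m) = -1.028874 < 0 → root in [1.775656, 1.836937]
Midpoint of [1.775656, 1.836937] = 1.806297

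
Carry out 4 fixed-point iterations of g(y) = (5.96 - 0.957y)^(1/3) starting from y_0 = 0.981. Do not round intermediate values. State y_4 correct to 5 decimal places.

1.63761

y_1 = g(0.981000) = 1.712387
y_2 = g(1.712387) = 1.628807
y_3 = g(1.628807) = 1.638795
y_4 = g(1.638795) = 1.637608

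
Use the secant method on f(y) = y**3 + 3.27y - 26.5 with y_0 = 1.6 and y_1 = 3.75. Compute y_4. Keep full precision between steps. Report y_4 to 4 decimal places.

Secant update: y_(k+1) = y_k − f(y_k)·(y_k − y_(k-1))/(f(y_k) − f(y_(k-1))).
f(y_0) = -17.172000, f(y_1) = 38.496875
y_2 = 3.750000 - (38.496875)·(3.750000 - 1.600000)/(38.496875 - (-17.172000)) = 2.263204; f(y_2) = -7.506990
y_3 = 2.263204 - (-7.506990)·(2.263204 - 3.750000)/(-7.506990 - (38.496875)) = 2.505822; f(y_3) = -2.571553
y_4 = 2.505822 - (-2.571553)·(2.505822 - 2.263204)/(-2.571553 - (-7.506990)) = 2.632235; f(y_4) = 0.345272

2.6322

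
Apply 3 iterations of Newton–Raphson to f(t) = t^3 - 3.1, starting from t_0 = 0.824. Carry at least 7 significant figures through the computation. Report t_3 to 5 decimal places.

1.47405

f'(t) = 3t^2
t_0 = 0.824000: f = -2.540524, f' = 2.036928 → t_1 = 0.824000 - (-2.540524)/(2.036928) = 2.071233
t_1 = 2.071233: f = 5.785602, f' = 12.870018 → t_2 = 2.071233 - (5.785602)/(12.870018) = 1.621692
t_2 = 1.621692: f = 1.164862, f' = 7.889654 → t_3 = 1.621692 - (1.164862)/(7.889654) = 1.474048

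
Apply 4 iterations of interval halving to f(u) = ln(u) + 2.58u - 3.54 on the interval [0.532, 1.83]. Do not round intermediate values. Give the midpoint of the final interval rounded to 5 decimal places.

f(0.532000) = -2.798552, f(1.830000) = 1.785716 (opposite signs)
step 1: m = 1.181000, f(m) = -0.326658 < 0 → root in [1.181000, 1.830000]
step 2: m = 1.505500, f(m) = 0.753315 > 0 → root in [1.181000, 1.505500]
step 3: m = 1.343250, f(m) = 0.220677 > 0 → root in [1.181000, 1.343250]
step 4: m = 1.262125, f(m) = -0.050921 < 0 → root in [1.262125, 1.343250]
Midpoint of [1.262125, 1.343250] = 1.302688

1.30269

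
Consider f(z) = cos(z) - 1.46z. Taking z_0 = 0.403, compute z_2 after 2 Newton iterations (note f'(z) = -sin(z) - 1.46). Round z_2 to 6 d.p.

z_0 = 0.403000: f = 0.331509, f' = -1.852180 → z_1 = 0.403000 - (0.331509)/(-1.852180) = 0.581983
z_1 = 0.581983: f = -0.014321, f' = -2.009682 → z_2 = 0.581983 - (-0.014321)/(-2.009682) = 0.574857

0.574857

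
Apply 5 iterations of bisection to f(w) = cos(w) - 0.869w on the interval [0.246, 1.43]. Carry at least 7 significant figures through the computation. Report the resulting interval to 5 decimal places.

f(0.246000) = 0.756120, f(1.430000) = -1.102338 (opposite signs)
step 1: m = 0.838000, f(m) = -0.059271 < 0 → root in [0.246000, 0.838000]
step 2: m = 0.542000, f(m) = 0.385681 > 0 → root in [0.542000, 0.838000]
step 3: m = 0.690000, f(m) = 0.171636 > 0 → root in [0.690000, 0.838000]
step 4: m = 0.764000, f(m) = 0.058159 > 0 → root in [0.764000, 0.838000]
step 5: m = 0.801000, f(m) = -0.000080 < 0 → root in [0.764000, 0.801000]

[0.76400, 0.80100]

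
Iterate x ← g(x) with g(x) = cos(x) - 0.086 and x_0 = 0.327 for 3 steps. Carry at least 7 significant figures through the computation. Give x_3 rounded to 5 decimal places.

x_1 = g(0.327000) = 0.861010
x_2 = g(0.861010) = 0.565672
x_3 = g(0.565672) = 0.758229

0.75823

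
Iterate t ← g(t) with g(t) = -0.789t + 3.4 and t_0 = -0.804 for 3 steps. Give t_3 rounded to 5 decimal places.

3.22887

t_1 = g(-0.804000) = 4.034356
t_2 = g(4.034356) = 0.216893
t_3 = g(0.216893) = 3.228871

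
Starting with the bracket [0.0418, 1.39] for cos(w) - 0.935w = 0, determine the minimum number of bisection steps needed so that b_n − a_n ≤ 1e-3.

Initial width b − a = 1.39 − 0.0418 = 1.348200.
After n steps the width is (b−a)/2^n; need (b−a)/2^n ≤ 1e-3.
So n ≥ log₂(1.348200/1e-3) = log₂(1348.2000) ≈ 10.3968.
Hence n = 11.

11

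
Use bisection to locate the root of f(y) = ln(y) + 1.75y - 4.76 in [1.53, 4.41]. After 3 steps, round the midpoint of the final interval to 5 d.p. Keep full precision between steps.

f(1.530000) = -1.657232, f(4.410000) = 4.441375 (opposite signs)
step 1: m = 2.970000, f(m) = 1.526062 > 0 → root in [1.530000, 2.970000]
step 2: m = 2.250000, f(m) = -0.011570 < 0 → root in [2.250000, 2.970000]
step 3: m = 2.610000, f(m) = 0.766850 > 0 → root in [2.250000, 2.610000]
Midpoint of [2.250000, 2.610000] = 2.430000

2.43000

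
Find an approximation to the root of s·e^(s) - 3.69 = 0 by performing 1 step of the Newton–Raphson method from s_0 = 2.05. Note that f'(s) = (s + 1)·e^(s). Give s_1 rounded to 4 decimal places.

1.5336

s_0 = 2.050000: f = 12.234197, f' = 23.692098 → s_1 = 2.050000 - (12.234197)/(23.692098) = 1.533617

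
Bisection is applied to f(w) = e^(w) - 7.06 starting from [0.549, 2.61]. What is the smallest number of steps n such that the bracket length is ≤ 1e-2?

Initial width b − a = 2.61 − 0.549 = 2.061000.
After n steps the width is (b−a)/2^n; need (b−a)/2^n ≤ 1e-2.
So n ≥ log₂(2.061000/1e-2) = log₂(206.1000) ≈ 7.6872.
Hence n = 8.

8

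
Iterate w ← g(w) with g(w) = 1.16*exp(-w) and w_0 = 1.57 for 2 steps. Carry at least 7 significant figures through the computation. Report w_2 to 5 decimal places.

0.91127

w_1 = g(1.570000) = 0.241332
w_2 = g(0.241332) = 0.911273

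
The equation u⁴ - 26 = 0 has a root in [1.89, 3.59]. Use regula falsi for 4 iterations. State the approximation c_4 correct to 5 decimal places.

False-position update: c = (a·f(b) − b·f(a))/(f(b) − f(a)); replace the endpoint whose sign matches f(c).
f(1.890000) = -13.240102, f(3.590000) = 140.103122
step 1: c = 2.036783, f(c) = -8.790074 < 0 → new bracket [2.036783, 3.590000]
step 2: c = 2.128479, f(c) = -5.475275 < 0 → new bracket [2.128479, 3.590000]
step 3: c = 2.183447, f(c) = -3.271493 < 0 → new bracket [2.183447, 3.590000]
step 4: c = 2.215542, f(c) = -1.905396 < 0 → new bracket [2.215542, 3.590000]

2.21554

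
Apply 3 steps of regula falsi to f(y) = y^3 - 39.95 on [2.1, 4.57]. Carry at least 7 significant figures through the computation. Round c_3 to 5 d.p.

False-position update: c = (a·f(b) − b·f(a))/(f(b) − f(a)); replace the endpoint whose sign matches f(c).
f(2.100000) = -30.689000, f(4.570000) = 55.493993
step 1: c = 2.979545, f(c) = -13.498525 < 0 → new bracket [2.979545, 4.570000]
step 2: c = 3.290721, f(c) = -4.315300 < 0 → new bracket [3.290721, 4.570000]
step 3: c = 3.383022, f(c) = -1.231859 < 0 → new bracket [3.383022, 4.570000]

3.38302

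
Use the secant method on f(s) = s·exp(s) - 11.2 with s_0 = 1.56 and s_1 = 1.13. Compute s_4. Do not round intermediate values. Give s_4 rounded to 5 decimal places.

1.80974

f(s_0) = -3.776239, f(s_1) = -7.701908
s_2 = 1.130000 - (-7.701908)·(1.130000 - 1.560000)/(-7.701908 - (-3.776239)) = 1.973632; f(s_2) = 3.003773
s_3 = 1.973632 - (3.003773)·(1.973632 - 1.130000)/(3.003773 - (-7.701908)) = 1.736928; f(s_3) = -1.334479
s_4 = 1.736928 - (-1.334479)·(1.736928 - 1.973632)/(-1.334479 - (3.003773)) = 1.809740; f(s_4) = -0.144555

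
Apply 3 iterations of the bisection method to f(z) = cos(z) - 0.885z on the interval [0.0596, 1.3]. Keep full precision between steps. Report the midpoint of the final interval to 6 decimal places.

f(0.059600) = 0.945478, f(1.300000) = -0.883001 (opposite signs)
step 1: m = 0.679800, f(m) = 0.176075 > 0 → root in [0.679800, 1.300000]
step 2: m = 0.989900, f(m) = -0.327288 < 0 → root in [0.679800, 0.989900]
step 3: m = 0.834850, f(m) = -0.067553 < 0 → root in [0.679800, 0.834850]
Midpoint of [0.679800, 0.834850] = 0.757325

0.757325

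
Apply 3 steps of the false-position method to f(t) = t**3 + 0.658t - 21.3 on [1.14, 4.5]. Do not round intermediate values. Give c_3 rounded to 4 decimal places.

2.4906

f(1.140000) = -19.068336, f(4.500000) = 72.786000
step 1: c = 1.837513, f(c) = -13.886636 < 0 → new bracket [1.837513, 4.500000]
step 2: c = 2.264095, f(c) = -8.204186 < 0 → new bracket [2.264095, 4.500000]
step 3: c = 2.490589, f(c) = -4.211985 < 0 → new bracket [2.490589, 4.500000]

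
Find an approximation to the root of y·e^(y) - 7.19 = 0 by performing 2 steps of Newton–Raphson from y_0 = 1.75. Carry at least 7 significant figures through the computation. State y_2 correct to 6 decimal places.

f'(y) = (y + 1)·e^(y)
y_0 = 1.750000: f = 2.880555, f' = 15.825157 → y_1 = 1.750000 - (2.880555)/(15.825157) = 1.567976
y_1 = 1.567976: f = 0.331473, f' = 12.318404 → y_2 = 1.567976 - (0.331473)/(12.318404) = 1.541067

1.541067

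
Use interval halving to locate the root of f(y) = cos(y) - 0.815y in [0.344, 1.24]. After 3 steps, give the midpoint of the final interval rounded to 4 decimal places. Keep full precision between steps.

0.8480

f(0.344000) = 0.661053, f(1.240000) = -0.685804 (opposite signs)
step 1: m = 0.792000, f(m) = 0.056943 > 0 → root in [0.792000, 1.240000]
step 2: m = 1.016000, f(m) = -0.301270 < 0 → root in [0.792000, 1.016000]
step 3: m = 0.904000, f(m) = -0.118288 < 0 → root in [0.792000, 0.904000]
Midpoint of [0.792000, 0.904000] = 0.848000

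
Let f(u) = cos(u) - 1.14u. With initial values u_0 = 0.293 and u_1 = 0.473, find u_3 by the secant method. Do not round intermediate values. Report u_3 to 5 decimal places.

0.68016

f(u_0) = 0.623362, f(u_1) = 0.350986
u_2 = 0.473000 - (0.350986)·(0.473000 - 0.293000)/(0.350986 - (0.623362)) = 0.704949; f(u_2) = -0.041998
u_3 = 0.704949 - (-0.041998)·(0.704949 - 0.473000)/(-0.041998 - (0.350986)) = 0.680161; f(u_3) = 0.002088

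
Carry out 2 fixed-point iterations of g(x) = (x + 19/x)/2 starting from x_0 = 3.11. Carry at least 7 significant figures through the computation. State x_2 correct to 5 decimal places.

4.36572

x_1 = g(3.110000) = 4.609662
x_2 = g(4.609662) = 4.365720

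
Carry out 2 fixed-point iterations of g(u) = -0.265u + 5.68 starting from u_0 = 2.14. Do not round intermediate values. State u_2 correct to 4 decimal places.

4.3251

u_1 = g(2.140000) = 5.112900
u_2 = g(5.112900) = 4.325081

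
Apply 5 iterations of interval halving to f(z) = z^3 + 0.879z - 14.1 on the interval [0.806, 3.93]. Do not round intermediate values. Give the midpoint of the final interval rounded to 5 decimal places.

f(0.806000) = -12.867919, f(3.930000) = 50.052927 (opposite signs)
step 1: m = 2.368000, f(m) = 1.259852 > 0 → root in [0.806000, 2.368000]
step 2: m = 1.587000, f(m) = -8.708058 < 0 → root in [1.587000, 2.368000]
step 3: m = 1.977500, f(m) = -4.628751 < 0 → root in [1.977500, 2.368000]
step 4: m = 2.172750, f(m) = -1.932942 < 0 → root in [2.172750, 2.368000]
step 5: m = 2.270375, f(m) = -0.401459 < 0 → root in [2.270375, 2.368000]
Midpoint of [2.270375, 2.368000] = 2.319188

2.31919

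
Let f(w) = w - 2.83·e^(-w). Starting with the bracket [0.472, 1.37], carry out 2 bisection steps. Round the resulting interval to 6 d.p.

[0.921000, 1.145500]

f(0.472000) = -1.293222, f(1.370000) = 0.650877 (opposite signs)
step 1: m = 0.921000, f(m) = -0.205682 < 0 → root in [0.921000, 1.370000]
step 2: m = 1.145500, f(m) = 0.245376 > 0 → root in [0.921000, 1.145500]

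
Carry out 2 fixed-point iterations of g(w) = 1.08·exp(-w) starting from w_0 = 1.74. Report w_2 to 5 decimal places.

0.89351

w_1 = g(1.740000) = 0.189562
w_2 = g(0.189562) = 0.893507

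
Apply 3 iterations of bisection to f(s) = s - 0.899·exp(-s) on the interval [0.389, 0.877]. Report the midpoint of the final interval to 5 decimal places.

f(0.389000) = -0.220283, f(0.877000) = 0.502990 (opposite signs)
step 1: m = 0.633000, f(m) = 0.155634 > 0 → root in [0.389000, 0.633000]
step 2: m = 0.511000, f(m) = -0.028306 < 0 → root in [0.511000, 0.633000]
step 3: m = 0.572000, f(m) = 0.064608 > 0 → root in [0.511000, 0.572000]
Midpoint of [0.511000, 0.572000] = 0.541500

0.54150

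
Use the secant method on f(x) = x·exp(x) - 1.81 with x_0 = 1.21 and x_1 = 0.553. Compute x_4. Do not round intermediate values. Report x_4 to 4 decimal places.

0.8064

f(x_0) = 2.247716, f(x_1) = -0.848631
x_2 = 0.553000 - (-0.848631)·(0.553000 - 1.210000)/(-0.848631 - (2.247716)) = 0.733067; f(x_2) = -0.284153
x_3 = 0.733067 - (-0.284153)·(0.733067 - 0.553000)/(-0.284153 - (-0.848631)) = 0.823712; f(x_3) = 0.067191
x_4 = 0.823712 - (0.067191)·(0.823712 - 0.733067)/(0.067191 - (-0.284153)) = 0.806377; f(x_4) = -0.003895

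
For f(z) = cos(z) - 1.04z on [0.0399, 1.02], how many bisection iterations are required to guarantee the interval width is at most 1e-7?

Initial width b − a = 1.02 − 0.0399 = 0.980100.
After n steps the width is (b−a)/2^n; need (b−a)/2^n ≤ 1e-7.
So n ≥ log₂(0.980100/1e-7) = log₂(9801000.0000) ≈ 23.2245.
Hence n = 24.

24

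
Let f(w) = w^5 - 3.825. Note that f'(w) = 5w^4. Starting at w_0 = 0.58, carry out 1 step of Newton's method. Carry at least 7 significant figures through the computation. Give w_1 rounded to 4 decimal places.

7.2240

w_0 = 0.580000: f = -3.759364, f' = 0.565825 → w_1 = 0.580000 - (-3.759364)/(0.565825) = 7.224043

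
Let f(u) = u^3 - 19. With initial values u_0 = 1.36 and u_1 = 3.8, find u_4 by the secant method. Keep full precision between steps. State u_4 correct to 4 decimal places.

f(u_0) = -16.484544, f(u_1) = 35.872000
u_2 = 3.800000 - (35.872000)·(3.800000 - 1.360000)/(35.872000 - (-16.484544)) = 2.128238; f(u_2) = -9.360365
u_3 = 2.128238 - (-9.360365)·(2.128238 - 3.800000)/(-9.360365 - (35.872000)) = 2.474192; f(u_3) = -3.853928
u_4 = 2.474192 - (-3.853928)·(2.474192 - 2.128238)/(-3.853928 - (-9.360365)) = 2.716323; f(u_4) = 1.042144

2.7163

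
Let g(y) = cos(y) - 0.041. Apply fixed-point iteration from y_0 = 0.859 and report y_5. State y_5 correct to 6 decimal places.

y_1 = g(0.859000) = 0.612195
y_2 = g(0.612195) = 0.777389
y_3 = g(0.777389) = 0.671748
y_4 = g(0.671748) = 0.741735
y_5 = g(0.741735) = 0.696297

0.696297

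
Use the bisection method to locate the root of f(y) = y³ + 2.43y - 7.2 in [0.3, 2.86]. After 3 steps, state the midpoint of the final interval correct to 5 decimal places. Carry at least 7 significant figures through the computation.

1.42000

f(0.300000) = -6.444000, f(2.860000) = 23.143456 (opposite signs)
step 1: m = 1.580000, f(m) = 0.583712 > 0 → root in [0.300000, 1.580000]
step 2: m = 0.940000, f(m) = -4.085216 < 0 → root in [0.940000, 1.580000]
step 3: m = 1.260000, f(m) = -2.137824 < 0 → root in [1.260000, 1.580000]
Midpoint of [1.260000, 1.580000] = 1.420000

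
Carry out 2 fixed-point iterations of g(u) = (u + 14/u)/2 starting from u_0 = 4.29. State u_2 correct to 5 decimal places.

3.74182

u_1 = g(4.290000) = 3.776702
u_2 = g(3.776702) = 3.741820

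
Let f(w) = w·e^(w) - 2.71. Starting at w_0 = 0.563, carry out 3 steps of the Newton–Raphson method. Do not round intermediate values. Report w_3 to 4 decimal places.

f'(w) = (w + 1)·e^(w)
w_0 = 0.563000: f = -1.721410, f' = 2.744522 → w_1 = 0.563000 - (-1.721410)/(2.744522) = 1.190217
w_1 = 1.190217: f = 1.203186, f' = 7.200980 → w_2 = 1.190217 - (1.203186)/(7.200980) = 1.023130
w_2 = 1.023130: f = 0.136234, f' = 5.628123 → w_3 = 1.023130 - (0.136234)/(5.628123) = 0.998924

0.9989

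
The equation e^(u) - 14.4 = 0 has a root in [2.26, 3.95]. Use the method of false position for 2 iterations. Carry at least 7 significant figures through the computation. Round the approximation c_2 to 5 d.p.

2.55570

f(2.260000) = -4.816911, f(3.950000) = 37.535367
step 1: c = 2.452211, f(c) = -2.786002 < 0 → new bracket [2.452211, 3.950000]
step 2: c = 2.555701, f(c) = -1.519678 < 0 → new bracket [2.555701, 3.950000]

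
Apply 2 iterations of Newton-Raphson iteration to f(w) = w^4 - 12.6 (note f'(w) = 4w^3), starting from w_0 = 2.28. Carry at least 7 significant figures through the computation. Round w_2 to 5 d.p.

1.89024

w_0 = 2.280000: f = 14.423363, f' = 47.409408 → w_1 = 2.280000 - (14.423363)/(47.409408) = 1.975770
w_1 = 1.975770: f = 2.638618, f' = 30.850995 → w_2 = 1.975770 - (2.638618)/(30.850995) = 1.890242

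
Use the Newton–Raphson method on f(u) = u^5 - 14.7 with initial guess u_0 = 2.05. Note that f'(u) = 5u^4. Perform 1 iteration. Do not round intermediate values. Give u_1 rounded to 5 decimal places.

Newton update: u ← u − f(u)/f'(u).
u_0 = 2.050000: f = 21.505063, f' = 88.305031 → u_1 = 2.050000 - (21.505063)/(88.305031) = 1.806468

1.80647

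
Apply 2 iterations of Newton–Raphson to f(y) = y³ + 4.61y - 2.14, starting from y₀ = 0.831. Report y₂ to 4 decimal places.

f'(y) = 3y² + 4.61
y_0 = 0.831000: f = 2.264766, f' = 6.681683 → y_1 = 0.831000 - (2.264766)/(6.681683) = 0.492049
y_1 = 0.492049: f = 0.247475, f' = 5.336335 → y_2 = 0.492049 - (0.247475)/(5.336335) = 0.445673

0.4457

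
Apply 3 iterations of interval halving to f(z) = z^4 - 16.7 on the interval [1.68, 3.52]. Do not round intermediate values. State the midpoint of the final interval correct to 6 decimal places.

f(1.680000) = -8.734058, f(3.520000) = 136.822012 (opposite signs)
step 1: m = 2.600000, f(m) = 28.997600 > 0 → root in [1.680000, 2.600000]
step 2: m = 2.140000, f(m) = 4.272736 > 0 → root in [1.680000, 2.140000]
step 3: m = 1.910000, f(m) = -3.391366 < 0 → root in [1.910000, 2.140000]
Midpoint of [1.910000, 2.140000] = 2.025000

2.025000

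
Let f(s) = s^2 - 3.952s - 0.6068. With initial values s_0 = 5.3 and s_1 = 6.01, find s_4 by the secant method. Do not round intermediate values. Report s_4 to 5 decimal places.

f(s_0) = 6.537600, f(s_1) = 11.761780
s_2 = 6.010000 - (11.761780)·(6.010000 - 5.300000)/(11.761780 - (6.537600)) = 4.411498; f(s_2) = 1.420273
s_3 = 4.411498 - (1.420273)·(4.411498 - 6.010000)/(1.420273 - (11.761780)) = 4.191964; f(s_3) = 0.399120
s_4 = 4.191964 - (0.399120)·(4.191964 - 4.411498)/(0.399120 - (1.420273)) = 4.106159; f(s_4) = 0.026200

4.10616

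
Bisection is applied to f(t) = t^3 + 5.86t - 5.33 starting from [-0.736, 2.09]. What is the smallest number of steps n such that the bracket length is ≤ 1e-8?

Initial width b − a = 2.09 − -0.736 = 2.826000.
After n steps the width is (b−a)/2^n; need (b−a)/2^n ≤ 1e-8.
So n ≥ log₂(2.826000/1e-8) = log₂(282600000.0000) ≈ 28.0742.
Hence n = 29.

29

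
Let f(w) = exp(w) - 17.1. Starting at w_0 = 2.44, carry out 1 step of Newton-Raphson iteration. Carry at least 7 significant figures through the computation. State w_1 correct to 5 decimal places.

Newton update: w ← w − f(w)/f'(w).
f'(w) = exp(w)
w_0 = 2.440000: f = -5.626959, f' = 11.473041 → w_1 = 2.440000 - (-5.626959)/(11.473041) = 2.930451

2.93045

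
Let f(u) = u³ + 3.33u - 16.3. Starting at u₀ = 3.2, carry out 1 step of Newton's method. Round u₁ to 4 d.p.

2.4034

f'(u) = 3u² + 3.33
u_0 = 3.200000: f = 27.124000, f' = 34.050000 → u_1 = 3.200000 - (27.124000)/(34.050000) = 2.403407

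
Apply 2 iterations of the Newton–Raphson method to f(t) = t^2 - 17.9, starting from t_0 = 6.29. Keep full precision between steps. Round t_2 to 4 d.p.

Newton update: t ← t − f(t)/f'(t).
f'(t) = 2t
t_0 = 6.290000: f = 21.664100, f' = 12.580000 → t_1 = 6.290000 - (21.664100)/(12.580000) = 4.567893
t_1 = 4.567893: f = 2.965651, f' = 9.135787 → t_2 = 4.567893 - (2.965651)/(9.135787) = 4.243274

4.2433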